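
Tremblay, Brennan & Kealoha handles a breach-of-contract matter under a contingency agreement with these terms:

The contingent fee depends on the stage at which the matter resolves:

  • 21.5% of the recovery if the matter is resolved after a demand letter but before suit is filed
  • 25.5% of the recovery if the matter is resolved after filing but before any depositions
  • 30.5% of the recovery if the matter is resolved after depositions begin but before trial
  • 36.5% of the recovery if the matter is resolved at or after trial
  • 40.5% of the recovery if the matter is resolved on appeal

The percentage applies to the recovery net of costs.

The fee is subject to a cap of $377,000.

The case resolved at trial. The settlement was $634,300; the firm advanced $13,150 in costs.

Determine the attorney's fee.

$226,719.75

Fee base (net of costs): $634,300 − $13,150 = $621,150
The matter resolved at trial, so the 36.5% rate applies.
$621,150 × 36.5% = $226,719.75
$226,719.75 is under the $377,000 cap.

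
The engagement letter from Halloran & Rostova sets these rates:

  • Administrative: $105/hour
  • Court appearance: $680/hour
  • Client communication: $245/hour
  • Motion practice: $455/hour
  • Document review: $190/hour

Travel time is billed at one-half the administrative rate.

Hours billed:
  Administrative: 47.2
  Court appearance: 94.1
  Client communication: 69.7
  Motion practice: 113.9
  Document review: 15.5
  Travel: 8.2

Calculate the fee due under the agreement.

Administrative: 47.2 × $105 = $4,956.00
Court appearance: 94.1 × $680 = $63,988.00
Client communication: 69.7 × $245 = $17,076.50
Motion practice: 113.9 × $455 = $51,824.50
Document review: 15.5 × $190 = $2,945.00
Subtotal: $4,956.00 + $63,988.00 + $17,076.50 + $51,824.50 + $2,945.00 = $140,790.00
Travel: 8.2 × ($105 ÷ 2) = 8.2 × $52.50 = $430.50
Total: $140,790.00 + $430.50 = $141,220.50

$141,220.50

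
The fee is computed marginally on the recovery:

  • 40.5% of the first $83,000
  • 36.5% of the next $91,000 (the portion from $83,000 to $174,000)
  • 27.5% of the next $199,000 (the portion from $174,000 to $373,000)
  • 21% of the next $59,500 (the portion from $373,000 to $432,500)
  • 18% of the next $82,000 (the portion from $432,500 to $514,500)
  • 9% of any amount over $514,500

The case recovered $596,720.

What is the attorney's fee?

First $83,000 at 40.5% = $33,615.00
Next $91,000 at 36.5% = $33,215.00
Next $199,000 at 27.5% = $54,725.00
Next $59,500 at 21% = $12,495.00
Next $82,000 at 18% = $14,760.00
Remaining $82,220 at 9% = $7,399.80
Fee: $33,615.00 + $33,215.00 + $54,725.00 + $12,495.00 + $14,760.00 + $7,399.80 = $156,209.80

$156,209.80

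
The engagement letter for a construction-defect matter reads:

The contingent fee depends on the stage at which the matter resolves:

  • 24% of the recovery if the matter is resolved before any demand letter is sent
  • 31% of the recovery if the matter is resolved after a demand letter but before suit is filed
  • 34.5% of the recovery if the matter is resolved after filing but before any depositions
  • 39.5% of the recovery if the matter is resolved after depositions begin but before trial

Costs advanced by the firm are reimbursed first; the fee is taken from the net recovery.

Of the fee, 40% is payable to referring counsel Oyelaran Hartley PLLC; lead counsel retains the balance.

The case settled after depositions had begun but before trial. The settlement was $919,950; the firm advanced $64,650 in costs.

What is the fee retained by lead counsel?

$202,706.10

Fee base (net of costs): $919,950 − $64,650 = $855,300
The matter settled after depositions had begun but before trial, so the 39.5% rate applies.
$855,300 × 39.5% = $337,843.50
Referral share: 40% of $337,843.50 = $135,137.40; lead counsel retains $337,843.50 − $135,137.40 = $202,706.10.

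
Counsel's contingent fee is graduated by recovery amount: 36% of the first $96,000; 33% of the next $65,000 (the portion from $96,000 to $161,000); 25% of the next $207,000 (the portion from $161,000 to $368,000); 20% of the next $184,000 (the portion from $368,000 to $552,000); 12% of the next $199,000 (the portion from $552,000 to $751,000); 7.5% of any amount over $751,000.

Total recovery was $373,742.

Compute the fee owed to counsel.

First $96,000 at 36% = $34,560.00
Next $65,000 at 33% = $21,450.00
Next $207,000 at 25% = $51,750.00
Remaining $5,742 at 20% = $1,148.40
Fee: $34,560.00 + $21,450.00 + $51,750.00 + $1,148.40 = $108,908.40

$108,908.40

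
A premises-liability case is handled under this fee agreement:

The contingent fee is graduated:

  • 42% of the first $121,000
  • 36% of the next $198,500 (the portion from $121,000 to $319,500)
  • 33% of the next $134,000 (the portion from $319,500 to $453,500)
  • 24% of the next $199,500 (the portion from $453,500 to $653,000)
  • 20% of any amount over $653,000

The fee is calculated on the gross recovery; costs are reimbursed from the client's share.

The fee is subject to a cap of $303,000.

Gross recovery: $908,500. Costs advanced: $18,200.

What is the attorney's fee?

$265,480.00

Fee base is the gross recovery, $908,500; costs are reimbursed separately.
First $121,000 at 42% = $50,820.00
Next $198,500 at 36% = $71,460.00
Next $134,000 at 33% = $44,220.00
Next $199,500 at 24% = $47,880.00
Remaining $255,500 at 20% = $51,100.00
Fee: $50,820.00 + $71,460.00 + $44,220.00 + $47,880.00 + $51,100.00 = $265,480.00
$265,480.00 is under the $303,000 cap.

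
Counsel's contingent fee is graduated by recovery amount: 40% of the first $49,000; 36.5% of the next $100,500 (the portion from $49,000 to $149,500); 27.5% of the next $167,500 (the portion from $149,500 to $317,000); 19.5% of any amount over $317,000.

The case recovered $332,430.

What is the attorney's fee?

$105,353.85

First $49,000 at 40% = $19,600.00
Next $100,500 at 36.5% = $36,682.50
Next $167,500 at 27.5% = $46,062.50
Remaining $15,430 at 19.5% = $3,008.85
Fee: $19,600.00 + $36,682.50 + $46,062.50 + $3,008.85 = $105,353.85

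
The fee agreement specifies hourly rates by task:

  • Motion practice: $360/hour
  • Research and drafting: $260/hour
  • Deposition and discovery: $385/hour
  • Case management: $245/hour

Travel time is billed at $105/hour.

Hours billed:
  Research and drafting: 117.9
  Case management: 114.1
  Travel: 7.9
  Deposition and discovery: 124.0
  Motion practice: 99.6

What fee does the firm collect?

$143,034.00

Motion practice: 99.6 × $360 = $35,856.00
Research and drafting: 117.9 × $260 = $30,654.00
Deposition and discovery: 124.0 × $385 = $47,740.00
Case management: 114.1 × $245 = $27,954.50
Subtotal: $35,856.00 + $30,654.00 + $47,740.00 + $27,954.50 = $142,204.50
Travel: 7.9 × $105 = $829.50
Total: $142,204.50 + $829.50 = $143,034.00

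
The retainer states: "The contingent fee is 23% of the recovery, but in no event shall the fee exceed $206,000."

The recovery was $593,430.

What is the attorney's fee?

$136,488.90

23% of $593,430 = $136,488.90
That is under the $206,000 cap.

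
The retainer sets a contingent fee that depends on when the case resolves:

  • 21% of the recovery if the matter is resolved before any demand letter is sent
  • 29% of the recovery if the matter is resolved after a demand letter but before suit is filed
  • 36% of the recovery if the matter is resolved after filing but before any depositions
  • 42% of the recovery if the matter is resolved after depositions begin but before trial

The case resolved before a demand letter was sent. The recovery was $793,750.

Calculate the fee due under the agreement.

The matter resolved before a demand letter was sent, so the 21% rate applies.
$793,750 × 21% = $166,687.50

$166,687.50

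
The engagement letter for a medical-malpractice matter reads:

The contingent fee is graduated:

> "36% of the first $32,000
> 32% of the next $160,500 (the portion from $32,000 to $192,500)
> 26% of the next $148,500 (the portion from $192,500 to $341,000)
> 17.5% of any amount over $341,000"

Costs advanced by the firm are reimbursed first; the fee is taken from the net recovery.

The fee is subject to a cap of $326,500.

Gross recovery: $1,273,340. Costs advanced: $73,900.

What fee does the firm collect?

Fee base (net of costs): $1,273,340 − $73,900 = $1,199,440
First $32,000 at 36% = $11,520.00
Next $160,500 at 32% = $51,360.00
Next $148,500 at 26% = $38,610.00
Remaining $858,440 at 17.5% = $150,227.00
Fee: $11,520.00 + $51,360.00 + $38,610.00 + $150,227.00 = $251,717.00
$251,717.00 is under the $326,500 cap.

$251,717.00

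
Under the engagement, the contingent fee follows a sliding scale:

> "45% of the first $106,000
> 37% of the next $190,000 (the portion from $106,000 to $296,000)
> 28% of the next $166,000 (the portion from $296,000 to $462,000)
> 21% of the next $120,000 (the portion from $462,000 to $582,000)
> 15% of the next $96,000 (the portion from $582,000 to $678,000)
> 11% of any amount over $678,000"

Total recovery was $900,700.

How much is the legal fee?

$228,577.00

First $106,000 at 45% = $47,700.00
Next $190,000 at 37% = $70,300.00
Next $166,000 at 28% = $46,480.00
Next $120,000 at 21% = $25,200.00
Next $96,000 at 15% = $14,400.00
Remaining $222,700 at 11% = $24,497.00
Fee: $47,700.00 + $70,300.00 + $46,480.00 + $25,200.00 + $14,400.00 + $24,497.00 = $228,577.00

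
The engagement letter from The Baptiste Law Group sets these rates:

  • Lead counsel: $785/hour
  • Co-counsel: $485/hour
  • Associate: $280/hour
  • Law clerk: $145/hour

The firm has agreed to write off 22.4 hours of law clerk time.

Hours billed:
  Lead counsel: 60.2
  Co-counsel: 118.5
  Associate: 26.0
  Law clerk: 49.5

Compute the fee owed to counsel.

$115,939.00

Lead counsel: 60.2 × $785 = $47,257.00
Co-counsel: 118.5 × $485 = $57,472.50
Associate: 26.0 × $280 = $7,280.00
Law clerk: 49.5 × $145 = $7,177.50
Subtotal: $119,187.00
Write-off: 22.4 × $145 = $3,248.00
Total: $119,187.00 − $3,248.00 = $115,939.00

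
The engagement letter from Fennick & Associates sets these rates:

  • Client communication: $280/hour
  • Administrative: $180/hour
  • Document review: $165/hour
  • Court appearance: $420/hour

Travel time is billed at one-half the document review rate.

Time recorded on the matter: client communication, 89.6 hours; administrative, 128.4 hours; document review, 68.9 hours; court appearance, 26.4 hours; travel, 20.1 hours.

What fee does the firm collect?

$72,314.75

Client communication: 89.6 × $280 = $25,088.00
Administrative: 128.4 × $180 = $23,112.00
Document review: 68.9 × $165 = $11,368.50
Court appearance: 26.4 × $420 = $11,088.00
Subtotal: $25,088.00 + $23,112.00 + $11,368.50 + $11,088.00 = $70,656.50
Travel: 20.1 × ($165 ÷ 2) = 20.1 × $82.50 = $1,658.25
Total: $70,656.50 + $1,658.25 = $72,314.75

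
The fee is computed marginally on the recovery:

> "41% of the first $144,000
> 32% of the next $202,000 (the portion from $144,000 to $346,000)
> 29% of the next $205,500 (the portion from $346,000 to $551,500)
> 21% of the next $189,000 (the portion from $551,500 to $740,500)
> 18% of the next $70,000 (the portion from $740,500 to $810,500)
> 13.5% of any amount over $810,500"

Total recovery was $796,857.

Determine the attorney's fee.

$233,109.26

First $144,000 at 41% = $59,040.00
Next $202,000 at 32% = $64,640.00
Next $205,500 at 29% = $59,595.00
Next $189,000 at 21% = $39,690.00
Remaining $56,357 at 18% = $10,144.26
Fee: $59,040.00 + $64,640.00 + $59,595.00 + $39,690.00 + $10,144.26 = $233,109.26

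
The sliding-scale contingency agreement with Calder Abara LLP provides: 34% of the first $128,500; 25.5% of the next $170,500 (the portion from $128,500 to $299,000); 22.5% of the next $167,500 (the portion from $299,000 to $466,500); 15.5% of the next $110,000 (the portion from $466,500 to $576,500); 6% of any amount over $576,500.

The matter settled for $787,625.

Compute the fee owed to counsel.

$154,572.50

First $128,500 at 34% = $43,690.00
Next $170,500 at 25.5% = $43,477.50
Next $167,500 at 22.5% = $37,687.50
Next $110,000 at 15.5% = $17,050.00
Remaining $211,125 at 6% = $12,667.50
Fee: $43,690.00 + $43,477.50 + $37,687.50 + $17,050.00 + $12,667.50 = $154,572.50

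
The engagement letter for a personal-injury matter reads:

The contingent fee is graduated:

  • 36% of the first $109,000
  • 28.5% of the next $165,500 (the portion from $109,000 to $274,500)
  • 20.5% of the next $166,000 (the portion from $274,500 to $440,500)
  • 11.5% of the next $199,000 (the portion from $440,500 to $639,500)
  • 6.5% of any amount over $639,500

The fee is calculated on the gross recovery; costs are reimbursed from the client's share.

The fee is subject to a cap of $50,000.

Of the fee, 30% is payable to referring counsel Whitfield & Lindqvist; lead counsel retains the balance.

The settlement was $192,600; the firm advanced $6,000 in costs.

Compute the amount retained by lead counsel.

Fee base is the gross recovery, $192,600; costs are reimbursed separately.
First $109,000 at 36% = $39,240.00
Remaining $83,600 at 28.5% = $23,826.00
Fee: $39,240.00 + $23,826.00 = $63,066.00
$63,066.00 exceeds the $50,000 cap, so the fee is capped at $50,000.00.
Referral share: 30% of $50,000.00 = $15,000.00; lead counsel retains $50,000.00 − $15,000.00 = $35,000.00.

$35,000.00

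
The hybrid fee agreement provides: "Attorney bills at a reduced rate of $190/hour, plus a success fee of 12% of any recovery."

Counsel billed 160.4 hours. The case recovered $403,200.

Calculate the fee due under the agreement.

$78,860.00

Hourly: 160.4 × $190 = $30,476.00
Success fee: 12% of $403,200 = $48,384.00
Total: $30,476.00 + $48,384.00 = $78,860.00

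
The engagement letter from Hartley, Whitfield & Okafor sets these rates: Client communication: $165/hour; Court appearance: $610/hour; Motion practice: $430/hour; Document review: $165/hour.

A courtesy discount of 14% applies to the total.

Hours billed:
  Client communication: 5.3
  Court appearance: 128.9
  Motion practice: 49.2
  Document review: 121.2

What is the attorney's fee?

$103,765.45

Client communication: 5.3 × $165 = $874.50
Court appearance: 128.9 × $610 = $78,629.00
Motion practice: 49.2 × $430 = $21,156.00
Document review: 121.2 × $165 = $19,998.00
Subtotal: $120,657.50
Less 14% discount: −$16,892.05
Total: $120,657.50 − $16,892.05 = $103,765.45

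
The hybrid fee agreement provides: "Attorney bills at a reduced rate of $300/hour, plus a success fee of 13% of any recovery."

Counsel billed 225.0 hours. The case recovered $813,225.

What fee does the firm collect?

Hourly: 225.0 × $300 = $67,500.00
Success fee: 13% of $813,225 = $105,719.25
Total: $67,500.00 + $105,719.25 = $173,219.25

$173,219.25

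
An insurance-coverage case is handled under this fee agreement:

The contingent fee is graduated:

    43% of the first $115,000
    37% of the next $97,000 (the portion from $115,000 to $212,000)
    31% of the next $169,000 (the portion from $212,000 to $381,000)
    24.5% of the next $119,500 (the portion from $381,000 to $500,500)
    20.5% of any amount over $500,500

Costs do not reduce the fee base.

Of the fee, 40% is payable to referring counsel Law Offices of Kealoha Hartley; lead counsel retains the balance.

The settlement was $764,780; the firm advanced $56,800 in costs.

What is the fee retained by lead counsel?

Fee base is the gross recovery, $764,780; costs are reimbursed separately.
First $115,000 at 43% = $49,450.00
Next $97,000 at 37% = $35,890.00
Next $169,000 at 31% = $52,390.00
Next $119,500 at 24.5% = $29,277.50
Remaining $264,280 at 20.5% = $54,177.40
Fee: $49,450.00 + $35,890.00 + $52,390.00 + $29,277.50 + $54,177.40 = $221,184.90
Referral share: 40% of $221,184.90 = $88,473.96; lead counsel retains $221,184.90 − $88,473.96 = $132,710.94.

$132,710.94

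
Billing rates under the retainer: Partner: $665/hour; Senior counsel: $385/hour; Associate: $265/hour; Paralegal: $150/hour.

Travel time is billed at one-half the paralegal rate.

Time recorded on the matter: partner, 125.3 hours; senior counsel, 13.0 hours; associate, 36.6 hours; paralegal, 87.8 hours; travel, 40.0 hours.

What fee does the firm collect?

Partner: 125.3 × $665 = $83,324.50
Senior counsel: 13.0 × $385 = $5,005.00
Associate: 36.6 × $265 = $9,699.00
Paralegal: 87.8 × $150 = $13,170.00
Subtotal: $83,324.50 + $5,005.00 + $9,699.00 + $13,170.00 = $111,198.50
Travel: 40.0 × ($150 ÷ 2) = 40.0 × $75.00 = $3,000.00
Total: $111,198.50 + $3,000.00 = $114,198.50

$114,198.50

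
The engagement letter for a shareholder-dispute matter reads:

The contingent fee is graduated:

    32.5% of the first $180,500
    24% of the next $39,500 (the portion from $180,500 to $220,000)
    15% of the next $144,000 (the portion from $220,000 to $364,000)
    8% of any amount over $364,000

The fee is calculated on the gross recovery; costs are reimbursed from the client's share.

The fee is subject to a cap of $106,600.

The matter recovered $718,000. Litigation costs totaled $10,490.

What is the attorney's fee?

Fee base is the gross recovery, $718,000; costs are reimbursed separately.
First $180,500 at 32.5% = $58,662.50
Next $39,500 at 24% = $9,480.00
Next $144,000 at 15% = $21,600.00
Remaining $354,000 at 8% = $28,320.00
Fee: $58,662.50 + $9,480.00 + $21,600.00 + $28,320.00 = $118,062.50
$118,062.50 exceeds the $106,600 cap, so the fee is capped at $106,600.00.

$106,600.00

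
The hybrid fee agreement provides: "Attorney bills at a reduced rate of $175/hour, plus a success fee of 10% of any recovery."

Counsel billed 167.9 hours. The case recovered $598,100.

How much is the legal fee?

Hourly: 167.9 × $175 = $29,382.50
Success fee: 10% of $598,100 = $59,810.00
Total: $29,382.50 + $59,810.00 = $89,192.50

$89,192.50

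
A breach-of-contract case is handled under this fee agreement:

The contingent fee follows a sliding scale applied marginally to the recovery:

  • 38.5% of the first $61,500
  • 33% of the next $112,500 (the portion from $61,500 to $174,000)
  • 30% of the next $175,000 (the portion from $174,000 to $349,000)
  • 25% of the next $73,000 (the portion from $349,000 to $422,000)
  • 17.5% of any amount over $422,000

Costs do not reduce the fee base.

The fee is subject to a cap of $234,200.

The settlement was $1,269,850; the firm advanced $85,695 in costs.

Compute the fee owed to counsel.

Fee base is the gross recovery, $1,269,850; costs are reimbursed separately.
First $61,500 at 38.5% = $23,677.50
Next $112,500 at 33% = $37,125.00
Next $175,000 at 30% = $52,500.00
Next $73,000 at 25% = $18,250.00
Remaining $847,850 at 17.5% = $148,373.75
Fee: $23,677.50 + $37,125.00 + $52,500.00 + $18,250.00 + $148,373.75 = $279,926.25
$279,926.25 exceeds the $234,200 cap, so the fee is capped at $234,200.00.

$234,200.00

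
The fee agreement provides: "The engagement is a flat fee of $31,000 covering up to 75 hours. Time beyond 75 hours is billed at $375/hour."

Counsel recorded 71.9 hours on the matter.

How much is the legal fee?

$31,000.00

71.9 hours is within the 75-hour scope; only the flat fee applies.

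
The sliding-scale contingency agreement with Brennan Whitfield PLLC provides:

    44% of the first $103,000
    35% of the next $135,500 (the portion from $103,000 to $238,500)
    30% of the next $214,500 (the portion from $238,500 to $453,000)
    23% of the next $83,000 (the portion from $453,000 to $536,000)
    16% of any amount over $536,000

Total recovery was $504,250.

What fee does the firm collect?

$168,882.50

First $103,000 at 44% = $45,320.00
Next $135,500 at 35% = $47,425.00
Next $214,500 at 30% = $64,350.00
Remaining $51,250 at 23% = $11,787.50
Fee: $45,320.00 + $47,425.00 + $64,350.00 + $11,787.50 = $168,882.50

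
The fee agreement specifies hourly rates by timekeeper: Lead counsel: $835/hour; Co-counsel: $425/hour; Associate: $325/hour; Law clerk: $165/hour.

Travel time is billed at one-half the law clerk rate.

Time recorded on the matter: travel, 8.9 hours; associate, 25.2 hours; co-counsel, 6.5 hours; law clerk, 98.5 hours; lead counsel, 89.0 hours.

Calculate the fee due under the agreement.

$102,254.25

Lead counsel: 89.0 × $835 = $74,315.00
Co-counsel: 6.5 × $425 = $2,762.50
Associate: 25.2 × $325 = $8,190.00
Law clerk: 98.5 × $165 = $16,252.50
Subtotal: $74,315.00 + $2,762.50 + $8,190.00 + $16,252.50 = $101,520.00
Travel: 8.9 × ($165 ÷ 2) = 8.9 × $82.50 = $734.25
Total: $101,520.00 + $734.25 = $102,254.25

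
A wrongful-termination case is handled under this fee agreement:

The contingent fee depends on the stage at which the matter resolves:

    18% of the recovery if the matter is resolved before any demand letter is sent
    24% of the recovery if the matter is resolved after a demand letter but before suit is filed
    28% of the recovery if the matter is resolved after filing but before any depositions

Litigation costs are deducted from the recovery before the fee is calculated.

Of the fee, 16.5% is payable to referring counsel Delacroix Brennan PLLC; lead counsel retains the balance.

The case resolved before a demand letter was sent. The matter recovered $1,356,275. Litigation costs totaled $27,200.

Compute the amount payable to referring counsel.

$39,473.53

Fee base (net of costs): $1,356,275 − $27,200 = $1,329,075
The matter resolved before a demand letter was sent, so the 18% rate applies.
$1,329,075 × 18% = $239,233.50
Referral share: 16.5% of $239,233.50 = $39,473.53; lead counsel retains $239,233.50 − $39,473.53 = $199,759.97.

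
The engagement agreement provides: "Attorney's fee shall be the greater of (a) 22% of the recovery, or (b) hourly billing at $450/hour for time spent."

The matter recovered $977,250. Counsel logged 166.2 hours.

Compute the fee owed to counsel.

(a) 22% of $977,250 = $214,995.00
(b) 166.2 × $450 = $74,790.00
The greater is (a): $214,995.00.

$214,995.00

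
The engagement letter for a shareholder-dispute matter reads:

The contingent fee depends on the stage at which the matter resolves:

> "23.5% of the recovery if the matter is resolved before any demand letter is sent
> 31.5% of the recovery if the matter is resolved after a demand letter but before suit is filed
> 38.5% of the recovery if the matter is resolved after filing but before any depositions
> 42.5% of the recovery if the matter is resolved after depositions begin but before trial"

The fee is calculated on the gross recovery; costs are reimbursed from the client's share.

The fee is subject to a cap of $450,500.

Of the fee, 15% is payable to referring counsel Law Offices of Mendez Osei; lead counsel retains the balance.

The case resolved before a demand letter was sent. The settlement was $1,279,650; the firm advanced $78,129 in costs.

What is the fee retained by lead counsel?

Fee base is the gross recovery, $1,279,650; costs are reimbursed separately.
The matter resolved before a demand letter was sent, so the 23.5% rate applies.
$1,279,650 × 23.5% = $300,717.75
$300,717.75 is under the $450,500 cap.
Referral share: 15% of $300,717.75 = $45,107.66; lead counsel retains $300,717.75 − $45,107.66 = $255,610.09.

$255,610.09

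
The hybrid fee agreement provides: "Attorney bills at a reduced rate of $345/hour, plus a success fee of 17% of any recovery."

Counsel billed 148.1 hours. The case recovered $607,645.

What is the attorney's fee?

$154,394.15

Hourly: 148.1 × $345 = $51,094.50
Success fee: 17% of $607,645 = $103,299.65
Total: $51,094.50 + $103,299.65 = $154,394.15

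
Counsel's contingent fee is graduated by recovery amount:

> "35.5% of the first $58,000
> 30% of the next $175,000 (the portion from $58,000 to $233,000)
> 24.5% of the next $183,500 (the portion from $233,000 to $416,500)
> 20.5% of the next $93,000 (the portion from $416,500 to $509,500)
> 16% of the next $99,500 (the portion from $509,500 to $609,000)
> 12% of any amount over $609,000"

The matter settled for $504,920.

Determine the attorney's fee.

$136,173.60

First $58,000 at 35.5% = $20,590.00
Next $175,000 at 30% = $52,500.00
Next $183,500 at 24.5% = $44,957.50
Remaining $88,420 at 20.5% = $18,126.10
Fee: $20,590.00 + $52,500.00 + $44,957.50 + $18,126.10 = $136,173.60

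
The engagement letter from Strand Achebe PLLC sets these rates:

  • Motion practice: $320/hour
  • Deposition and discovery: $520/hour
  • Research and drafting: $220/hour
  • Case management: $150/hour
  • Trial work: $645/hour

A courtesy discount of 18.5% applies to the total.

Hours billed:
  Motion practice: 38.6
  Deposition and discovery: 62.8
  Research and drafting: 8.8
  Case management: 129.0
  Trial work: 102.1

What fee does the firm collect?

Motion practice: 38.6 × $320 = $12,352.00
Deposition and discovery: 62.8 × $520 = $32,656.00
Research and drafting: 8.8 × $220 = $1,936.00
Case management: 129.0 × $150 = $19,350.00
Trial work: 102.1 × $645 = $65,854.50
Subtotal: $132,148.50
Less 18.5% discount: −$24,447.47
Total: $132,148.50 − $24,447.47 = $107,701.03

$107,701.03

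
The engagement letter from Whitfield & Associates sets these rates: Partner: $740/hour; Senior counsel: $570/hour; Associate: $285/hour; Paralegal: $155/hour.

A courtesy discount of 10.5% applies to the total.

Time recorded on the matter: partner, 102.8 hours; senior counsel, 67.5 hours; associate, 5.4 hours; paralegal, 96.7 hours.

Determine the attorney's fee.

$117,311.68

Partner: 102.8 × $740 = $76,072.00
Senior counsel: 67.5 × $570 = $38,475.00
Associate: 5.4 × $285 = $1,539.00
Paralegal: 96.7 × $155 = $14,988.50
Subtotal: $131,074.50
Less 10.5% discount: −$13,762.82
Total: $131,074.50 − $13,762.82 = $117,311.68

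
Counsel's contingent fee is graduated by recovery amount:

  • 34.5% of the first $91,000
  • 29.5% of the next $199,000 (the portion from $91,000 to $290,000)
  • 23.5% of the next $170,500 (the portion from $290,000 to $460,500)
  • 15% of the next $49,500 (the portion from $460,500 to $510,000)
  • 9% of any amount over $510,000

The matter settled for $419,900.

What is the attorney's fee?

$120,626.50

First $91,000 at 34.5% = $31,395.00
Next $199,000 at 29.5% = $58,705.00
Remaining $129,900 at 23.5% = $30,526.50
Fee: $31,395.00 + $58,705.00 + $30,526.50 = $120,626.50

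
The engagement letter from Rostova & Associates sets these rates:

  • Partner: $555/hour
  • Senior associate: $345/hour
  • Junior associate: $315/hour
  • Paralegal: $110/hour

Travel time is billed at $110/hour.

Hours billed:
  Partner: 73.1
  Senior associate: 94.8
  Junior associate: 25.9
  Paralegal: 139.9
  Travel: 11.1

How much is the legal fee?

$98,045.00

Partner: 73.1 × $555 = $40,570.50
Senior associate: 94.8 × $345 = $32,706.00
Junior associate: 25.9 × $315 = $8,158.50
Paralegal: 139.9 × $110 = $15,389.00
Subtotal: $40,570.50 + $32,706.00 + $8,158.50 + $15,389.00 = $96,824.00
Travel: 11.1 × $110 = $1,221.00
Total: $96,824.00 + $1,221.00 = $98,045.00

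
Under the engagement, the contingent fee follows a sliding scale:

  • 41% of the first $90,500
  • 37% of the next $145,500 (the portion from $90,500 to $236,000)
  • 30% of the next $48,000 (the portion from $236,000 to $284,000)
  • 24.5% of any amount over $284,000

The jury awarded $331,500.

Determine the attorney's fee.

First $90,500 at 41% = $37,105.00
Next $145,500 at 37% = $53,835.00
Next $48,000 at 30% = $14,400.00
Remaining $47,500 at 24.5% = $11,637.50
Fee: $37,105.00 + $53,835.00 + $14,400.00 + $11,637.50 = $116,977.50

$116,977.50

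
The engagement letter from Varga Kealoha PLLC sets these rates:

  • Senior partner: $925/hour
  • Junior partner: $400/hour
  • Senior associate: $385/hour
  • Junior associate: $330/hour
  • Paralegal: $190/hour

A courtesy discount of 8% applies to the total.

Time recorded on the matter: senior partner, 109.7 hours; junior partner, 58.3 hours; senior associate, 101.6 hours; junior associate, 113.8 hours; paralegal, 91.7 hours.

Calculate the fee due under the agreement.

Senior partner: 109.7 × $925 = $101,472.50
Junior partner: 58.3 × $400 = $23,320.00
Senior associate: 101.6 × $385 = $39,116.00
Junior associate: 113.8 × $330 = $37,554.00
Paralegal: 91.7 × $190 = $17,423.00
Subtotal: $218,885.50
Less 8% discount: −$17,510.84
Total: $218,885.50 − $17,510.84 = $201,374.66

$201,374.66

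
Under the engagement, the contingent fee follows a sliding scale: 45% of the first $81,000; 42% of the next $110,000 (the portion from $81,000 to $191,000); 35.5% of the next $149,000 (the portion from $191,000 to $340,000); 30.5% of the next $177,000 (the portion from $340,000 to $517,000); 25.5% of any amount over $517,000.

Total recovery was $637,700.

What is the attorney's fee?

$220,308.50

First $81,000 at 45% = $36,450.00
Next $110,000 at 42% = $46,200.00
Next $149,000 at 35.5% = $52,895.00
Next $177,000 at 30.5% = $53,985.00
Remaining $120,700 at 25.5% = $30,778.50
Fee: $36,450.00 + $46,200.00 + $52,895.00 + $53,985.00 + $30,778.50 = $220,308.50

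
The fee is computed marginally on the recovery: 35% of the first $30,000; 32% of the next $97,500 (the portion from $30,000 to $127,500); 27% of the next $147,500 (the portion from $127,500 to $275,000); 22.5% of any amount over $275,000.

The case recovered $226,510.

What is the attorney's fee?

First $30,000 at 35% = $10,500.00
Next $97,500 at 32% = $31,200.00
Remaining $99,010 at 27% = $26,732.70
Fee: $10,500.00 + $31,200.00 + $26,732.70 = $68,432.70

$68,432.70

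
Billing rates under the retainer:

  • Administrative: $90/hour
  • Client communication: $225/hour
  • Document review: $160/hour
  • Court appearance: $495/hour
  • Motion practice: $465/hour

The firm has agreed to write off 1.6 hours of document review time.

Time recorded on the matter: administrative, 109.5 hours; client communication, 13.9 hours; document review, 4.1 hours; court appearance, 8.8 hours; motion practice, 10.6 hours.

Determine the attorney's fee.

Administrative: 109.5 × $90 = $9,855.00
Client communication: 13.9 × $225 = $3,127.50
Document review: 4.1 × $160 = $656.00
Court appearance: 8.8 × $495 = $4,356.00
Motion practice: 10.6 × $465 = $4,929.00
Subtotal: $22,923.50
Write-off: 1.6 × $160 = $256.00
Total: $22,923.50 − $256.00 = $22,667.50

$22,667.50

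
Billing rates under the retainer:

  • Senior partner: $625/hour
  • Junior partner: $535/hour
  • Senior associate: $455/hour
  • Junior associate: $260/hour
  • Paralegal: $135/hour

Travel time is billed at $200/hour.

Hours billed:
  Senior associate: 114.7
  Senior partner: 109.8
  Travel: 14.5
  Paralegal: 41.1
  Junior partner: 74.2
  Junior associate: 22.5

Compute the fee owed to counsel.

Senior partner: 109.8 × $625 = $68,625.00
Junior partner: 74.2 × $535 = $39,697.00
Senior associate: 114.7 × $455 = $52,188.50
Junior associate: 22.5 × $260 = $5,850.00
Paralegal: 41.1 × $135 = $5,548.50
Subtotal: $68,625.00 + $39,697.00 + $52,188.50 + $5,850.00 + $5,548.50 = $171,909.00
Travel: 14.5 × $200 = $2,900.00
Total: $171,909.00 + $2,900.00 = $174,809.00

$174,809.00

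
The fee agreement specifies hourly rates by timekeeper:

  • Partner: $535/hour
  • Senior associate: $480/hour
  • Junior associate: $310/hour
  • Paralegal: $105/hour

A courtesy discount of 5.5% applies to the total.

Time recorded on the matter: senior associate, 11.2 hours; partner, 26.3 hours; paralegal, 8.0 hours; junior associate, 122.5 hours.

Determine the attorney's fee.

$55,057.12

Partner: 26.3 × $535 = $14,070.50
Senior associate: 11.2 × $480 = $5,376.00
Junior associate: 122.5 × $310 = $37,975.00
Paralegal: 8.0 × $105 = $840.00
Subtotal: $58,261.50
Less 5.5% discount: −$3,204.38
Total: $58,261.50 − $3,204.38 = $55,057.12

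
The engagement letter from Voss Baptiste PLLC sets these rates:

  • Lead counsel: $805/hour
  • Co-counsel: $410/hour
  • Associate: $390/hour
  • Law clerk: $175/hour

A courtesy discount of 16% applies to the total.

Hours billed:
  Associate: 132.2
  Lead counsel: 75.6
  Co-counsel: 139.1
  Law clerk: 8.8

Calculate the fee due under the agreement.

$143,629.08

Lead counsel: 75.6 × $805 = $60,858.00
Co-counsel: 139.1 × $410 = $57,031.00
Associate: 132.2 × $390 = $51,558.00
Law clerk: 8.8 × $175 = $1,540.00
Subtotal: $170,987.00
Less 16% discount: −$27,357.92
Total: $170,987.00 − $27,357.92 = $143,629.08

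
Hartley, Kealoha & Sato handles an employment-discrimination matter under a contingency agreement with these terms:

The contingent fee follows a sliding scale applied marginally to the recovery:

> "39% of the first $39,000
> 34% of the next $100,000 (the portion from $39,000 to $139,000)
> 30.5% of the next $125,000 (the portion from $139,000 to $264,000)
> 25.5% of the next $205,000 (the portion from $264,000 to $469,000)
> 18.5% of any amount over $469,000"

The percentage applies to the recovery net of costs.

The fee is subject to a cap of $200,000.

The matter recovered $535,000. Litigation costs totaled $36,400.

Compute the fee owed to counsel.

$145,086.00

Fee base (net of costs): $535,000 − $36,400 = $498,600
First $39,000 at 39% = $15,210.00
Next $100,000 at 34% = $34,000.00
Next $125,000 at 30.5% = $38,125.00
Next $205,000 at 25.5% = $52,275.00
Remaining $29,600 at 18.5% = $5,476.00
Fee: $15,210.00 + $34,000.00 + $38,125.00 + $52,275.00 + $5,476.00 = $145,086.00
$145,086.00 is under the $200,000 cap.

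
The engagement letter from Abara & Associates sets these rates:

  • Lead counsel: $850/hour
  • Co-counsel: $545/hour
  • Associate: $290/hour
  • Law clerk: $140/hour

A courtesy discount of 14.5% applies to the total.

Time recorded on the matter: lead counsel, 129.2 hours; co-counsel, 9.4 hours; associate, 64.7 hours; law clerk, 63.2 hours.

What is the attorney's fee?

$121,883.67

Lead counsel: 129.2 × $850 = $109,820.00
Co-counsel: 9.4 × $545 = $5,123.00
Associate: 64.7 × $290 = $18,763.00
Law clerk: 63.2 × $140 = $8,848.00
Subtotal: $142,554.00
Less 14.5% discount: −$20,670.33
Total: $142,554.00 − $20,670.33 = $121,883.67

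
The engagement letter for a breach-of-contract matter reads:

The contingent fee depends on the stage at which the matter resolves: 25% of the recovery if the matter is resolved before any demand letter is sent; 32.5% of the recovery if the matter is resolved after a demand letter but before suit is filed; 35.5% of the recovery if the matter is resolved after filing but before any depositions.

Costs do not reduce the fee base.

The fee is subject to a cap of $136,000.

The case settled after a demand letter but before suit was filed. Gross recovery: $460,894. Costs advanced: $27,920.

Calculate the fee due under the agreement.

$136,000.00

Fee base is the gross recovery, $460,894; costs are reimbursed separately.
The matter settled after a demand letter but before suit was filed, so the 32.5% rate applies.
$460,894 × 32.5% = $149,790.55
$149,790.55 exceeds the $136,000 cap, so the fee is capped at $136,000.00.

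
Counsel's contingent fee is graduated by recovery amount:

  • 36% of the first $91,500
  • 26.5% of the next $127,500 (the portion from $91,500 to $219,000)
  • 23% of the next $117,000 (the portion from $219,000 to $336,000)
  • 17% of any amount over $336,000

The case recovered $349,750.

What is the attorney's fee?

$95,975.00

First $91,500 at 36% = $32,940.00
Next $127,500 at 26.5% = $33,787.50
Next $117,000 at 23% = $26,910.00
Remaining $13,750 at 17% = $2,337.50
Fee: $32,940.00 + $33,787.50 + $26,910.00 + $2,337.50 = $95,975.00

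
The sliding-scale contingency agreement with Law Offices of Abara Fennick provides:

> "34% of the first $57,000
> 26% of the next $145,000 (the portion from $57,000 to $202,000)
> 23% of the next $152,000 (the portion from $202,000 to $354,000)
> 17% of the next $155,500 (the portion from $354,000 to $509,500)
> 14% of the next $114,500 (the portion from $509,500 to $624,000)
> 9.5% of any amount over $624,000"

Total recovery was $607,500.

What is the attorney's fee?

First $57,000 at 34% = $19,380.00
Next $145,000 at 26% = $37,700.00
Next $152,000 at 23% = $34,960.00
Next $155,500 at 17% = $26,435.00
Remaining $98,000 at 14% = $13,720.00
Fee: $19,380.00 + $37,700.00 + $34,960.00 + $26,435.00 + $13,720.00 = $132,195.00

$132,195.00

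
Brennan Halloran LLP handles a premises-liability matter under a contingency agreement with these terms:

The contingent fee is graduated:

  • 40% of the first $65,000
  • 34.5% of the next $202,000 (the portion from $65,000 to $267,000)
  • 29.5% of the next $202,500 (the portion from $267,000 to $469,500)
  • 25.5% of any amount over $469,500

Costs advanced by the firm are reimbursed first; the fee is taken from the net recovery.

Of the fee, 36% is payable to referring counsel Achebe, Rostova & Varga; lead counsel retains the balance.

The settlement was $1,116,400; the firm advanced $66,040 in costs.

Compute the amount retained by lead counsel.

Fee base (net of costs): $1,116,400 − $66,040 = $1,050,360
First $65,000 at 40% = $26,000.00
Next $202,000 at 34.5% = $69,690.00
Next $202,500 at 29.5% = $59,737.50
Remaining $580,860 at 25.5% = $148,119.30
Fee: $26,000.00 + $69,690.00 + $59,737.50 + $148,119.30 = $303,546.80
Referral share: 36% of $303,546.80 = $109,276.85; lead counsel retains $303,546.80 − $109,276.85 = $194,269.95.

$194,269.95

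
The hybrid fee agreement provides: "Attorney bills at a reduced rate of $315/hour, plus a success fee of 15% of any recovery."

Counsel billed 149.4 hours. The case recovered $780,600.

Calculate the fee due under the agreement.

$164,151.00

Hourly: 149.4 × $315 = $47,061.00
Success fee: 15% of $780,600 = $117,090.00
Total: $47,061.00 + $117,090.00 = $164,151.00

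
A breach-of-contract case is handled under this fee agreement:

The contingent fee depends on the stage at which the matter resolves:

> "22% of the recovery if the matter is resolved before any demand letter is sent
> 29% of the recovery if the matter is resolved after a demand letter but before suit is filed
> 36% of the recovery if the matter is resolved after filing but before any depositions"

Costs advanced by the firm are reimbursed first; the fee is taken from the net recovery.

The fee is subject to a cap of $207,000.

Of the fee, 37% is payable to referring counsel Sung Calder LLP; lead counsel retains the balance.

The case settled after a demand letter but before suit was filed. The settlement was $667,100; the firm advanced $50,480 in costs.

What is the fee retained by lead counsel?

Fee base (net of costs): $667,100 − $50,480 = $616,620
The matter settled after a demand letter but before suit was filed, so the 29% rate applies.
$616,620 × 29% = $178,819.80
$178,819.80 is under the $207,000 cap.
Referral share: 37% of $178,819.80 = $66,163.33; lead counsel retains $178,819.80 − $66,163.33 = $112,656.47.

$112,656.47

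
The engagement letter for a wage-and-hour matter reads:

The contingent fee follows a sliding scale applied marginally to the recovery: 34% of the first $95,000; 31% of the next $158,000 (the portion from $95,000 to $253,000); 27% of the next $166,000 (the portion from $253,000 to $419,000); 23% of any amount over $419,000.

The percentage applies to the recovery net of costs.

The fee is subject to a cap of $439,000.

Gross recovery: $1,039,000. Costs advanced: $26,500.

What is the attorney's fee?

$262,605.00

Fee base (net of costs): $1,039,000 − $26,500 = $1,012,500
First $95,000 at 34% = $32,300.00
Next $158,000 at 31% = $48,980.00
Next $166,000 at 27% = $44,820.00
Remaining $593,500 at 23% = $136,505.00
Fee: $32,300.00 + $48,980.00 + $44,820.00 + $136,505.00 = $262,605.00
$262,605.00 is under the $439,000 cap.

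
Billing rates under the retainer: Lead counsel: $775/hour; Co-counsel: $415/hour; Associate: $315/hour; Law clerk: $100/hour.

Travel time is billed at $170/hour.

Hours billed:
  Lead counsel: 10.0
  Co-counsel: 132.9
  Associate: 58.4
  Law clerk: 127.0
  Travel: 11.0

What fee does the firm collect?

$95,869.50

Lead counsel: 10.0 × $775 = $7,750.00
Co-counsel: 132.9 × $415 = $55,153.50
Associate: 58.4 × $315 = $18,396.00
Law clerk: 127.0 × $100 = $12,700.00
Subtotal: $7,750.00 + $55,153.50 + $18,396.00 + $12,700.00 = $93,999.50
Travel: 11.0 × $170 = $1,870.00
Total: $93,999.50 + $1,870.00 = $95,869.50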